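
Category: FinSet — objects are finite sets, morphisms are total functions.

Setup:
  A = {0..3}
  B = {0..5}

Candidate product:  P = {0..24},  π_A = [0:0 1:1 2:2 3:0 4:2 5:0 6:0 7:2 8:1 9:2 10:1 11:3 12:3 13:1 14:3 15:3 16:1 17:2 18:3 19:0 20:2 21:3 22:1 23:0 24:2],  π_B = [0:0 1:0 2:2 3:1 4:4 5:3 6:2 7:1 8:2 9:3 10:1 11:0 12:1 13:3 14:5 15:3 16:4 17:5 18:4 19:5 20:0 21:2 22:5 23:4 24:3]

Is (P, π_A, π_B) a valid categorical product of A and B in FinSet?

Answer: NOT A VALID PRODUCT — |P|=25 ≠ |A|·|B|=24

Work:
|A|·|B| = 4·6 = 24;  |P| = 25
  → cardinalities differ; no bijection possible.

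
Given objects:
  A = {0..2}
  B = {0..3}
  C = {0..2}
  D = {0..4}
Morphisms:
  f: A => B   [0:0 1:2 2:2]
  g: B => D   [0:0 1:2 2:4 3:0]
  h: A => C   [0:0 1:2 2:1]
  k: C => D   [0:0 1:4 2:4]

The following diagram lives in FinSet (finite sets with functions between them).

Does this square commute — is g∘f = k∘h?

1) trace f;g:
  0 f=>0 g=>0
  1 f=>2 g=>4
  2 f=>2 g=>4
  composite₁ = [0:0 1:4 2:4]
2) trace h;k:
  0 h=>0 k=>0
  1 h=>2 k=>4
  2 h=>1 k=>4
  composite₂ = [0:0 1:4 2:4]
Equal? same morphism ✓

Answer: COMMUTES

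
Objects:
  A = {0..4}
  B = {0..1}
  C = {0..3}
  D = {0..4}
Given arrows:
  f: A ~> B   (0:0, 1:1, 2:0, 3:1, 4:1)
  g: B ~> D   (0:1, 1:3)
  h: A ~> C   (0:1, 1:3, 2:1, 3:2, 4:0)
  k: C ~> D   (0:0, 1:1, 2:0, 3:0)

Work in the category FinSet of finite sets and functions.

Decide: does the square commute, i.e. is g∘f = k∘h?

Answer: DOES NOT COMMUTE

Trace:
Path 1 = f;g:
  0 f~>0 g~>1
  1 f~>1 g~>3
  2 f~>0 g~>1
  3 f~>1 g~>3
  4 f~>1 g~>3
  ⟦path⟧₁ = (0:1, 1:3, 2:1, 3:3, 4:3)
Path 2 = h;k:
  0 h~>1 k~>1
  1 h~>3 k~>0
  2 h~>1 k~>1
  3 h~>2 k~>0
  4 h~>0 k~>0
  ⟦path⟧₂ = (0:1, 1:0, 2:1, 3:0, 4:0)
Equal? distinct morphisms ✗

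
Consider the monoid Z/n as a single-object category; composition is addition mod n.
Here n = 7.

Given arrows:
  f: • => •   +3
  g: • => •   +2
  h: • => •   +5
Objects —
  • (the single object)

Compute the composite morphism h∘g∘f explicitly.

Answer: +3

Work:
  0 +3≡3 +2≡5 +5≡3  (mod 7)
⟦path⟧: +3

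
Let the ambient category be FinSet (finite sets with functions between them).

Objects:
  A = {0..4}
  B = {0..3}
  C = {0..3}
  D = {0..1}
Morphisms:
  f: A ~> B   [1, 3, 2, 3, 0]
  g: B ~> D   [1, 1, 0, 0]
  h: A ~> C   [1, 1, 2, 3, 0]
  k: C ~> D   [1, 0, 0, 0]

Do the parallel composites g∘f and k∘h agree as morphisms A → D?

1) trace f;g:
  0 f~>1 g~>1
  1 f~>3 g~>0
  2 f~>2 g~>0
  3 f~>3 g~>0
  4 f~>0 g~>1
  result₁ = [1, 0, 0, 0, 1]
2) trace h;k:
  0 h~>1 k~>0
  1 h~>1 k~>0
  2 h~>2 k~>0
  3 h~>3 k~>0
  4 h~>0 k~>1
  result₂ = [0, 0, 0, 0, 1]
Equal? distinct morphisms ✗

Answer: DOES NOT COMMUTE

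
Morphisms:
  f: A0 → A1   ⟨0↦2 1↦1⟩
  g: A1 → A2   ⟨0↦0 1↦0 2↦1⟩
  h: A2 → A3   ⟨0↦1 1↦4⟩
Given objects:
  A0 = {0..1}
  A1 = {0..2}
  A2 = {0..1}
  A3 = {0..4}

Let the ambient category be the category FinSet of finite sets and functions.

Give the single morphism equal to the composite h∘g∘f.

Answer: ⟨0↦4 1↦1⟩

Trace:
  0 f→2 g→1 h→4
  1 f→1 g→0 h→1
composite: ⟨0↦4 1↦1⟩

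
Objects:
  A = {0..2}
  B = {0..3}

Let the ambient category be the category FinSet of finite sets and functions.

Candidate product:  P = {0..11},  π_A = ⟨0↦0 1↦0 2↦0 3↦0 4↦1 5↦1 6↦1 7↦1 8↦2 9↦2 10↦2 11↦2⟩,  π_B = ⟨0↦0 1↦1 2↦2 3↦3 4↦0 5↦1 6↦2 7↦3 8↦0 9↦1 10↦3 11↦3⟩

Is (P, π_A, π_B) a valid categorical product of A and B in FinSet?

Answer: NOT A VALID PRODUCT — duplicate pair at indices 11,10

Trace:
|A|·|B| = 3·4 = 12;  |P| = 12
Check the pairing map k ↦ (π_A(k), π_B(k)):
  0 ↦ (0,0)
  1 ↦ (0,1)
  2 ↦ (0,2)
  3 ↦ (0,3)
  4 ↦ (1,0)
  5 ↦ (1,1)
  6 ↦ (1,2)
  7 ↦ (1,3)
  8 ↦ (2,0)
  9 ↦ (2,1)
  10 ↦ (2,3)
  11 ↦ (2,3)  ✗ repeats pair of k=10
distinct pairs in image: 11 / 12 needed
  → (2,3) hit at k=10 and k=11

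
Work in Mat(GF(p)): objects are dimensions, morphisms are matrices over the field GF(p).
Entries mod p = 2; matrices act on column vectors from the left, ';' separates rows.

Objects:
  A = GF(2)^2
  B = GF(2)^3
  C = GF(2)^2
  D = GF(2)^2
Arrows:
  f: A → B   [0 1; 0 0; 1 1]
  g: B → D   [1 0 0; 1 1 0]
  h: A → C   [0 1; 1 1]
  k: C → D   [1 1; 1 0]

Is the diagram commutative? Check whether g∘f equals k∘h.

Along f;g (path 1):
  e0=[1,0] f→[0,0,1] g→[0,0]
  e1=[0,1] f→[1,0,1] g→[1,1]
  composite₁ = [0 1; 0 1]
Along h;k (path 2):
  e0=[1,0] h→[0,1] k→[1,0]
  e1=[0,1] h→[1,1] k→[0,1]
  composite₂ = [1 0; 0 1]
Equal? differ; not commutative

Answer: DOES NOT COMMUTE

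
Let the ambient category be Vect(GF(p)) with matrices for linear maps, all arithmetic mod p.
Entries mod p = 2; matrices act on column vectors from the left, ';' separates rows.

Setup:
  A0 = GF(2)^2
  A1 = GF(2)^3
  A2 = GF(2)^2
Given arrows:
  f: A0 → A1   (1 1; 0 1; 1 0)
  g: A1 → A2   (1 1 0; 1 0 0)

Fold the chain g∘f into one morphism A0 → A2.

  e0=(1,0) f→(1,0,1) g→(1,1)
  e1=(0,1) f→(1,1,0) g→(0,1)
composite: (1 0; 1 1)

Answer: (1 0; 1 1)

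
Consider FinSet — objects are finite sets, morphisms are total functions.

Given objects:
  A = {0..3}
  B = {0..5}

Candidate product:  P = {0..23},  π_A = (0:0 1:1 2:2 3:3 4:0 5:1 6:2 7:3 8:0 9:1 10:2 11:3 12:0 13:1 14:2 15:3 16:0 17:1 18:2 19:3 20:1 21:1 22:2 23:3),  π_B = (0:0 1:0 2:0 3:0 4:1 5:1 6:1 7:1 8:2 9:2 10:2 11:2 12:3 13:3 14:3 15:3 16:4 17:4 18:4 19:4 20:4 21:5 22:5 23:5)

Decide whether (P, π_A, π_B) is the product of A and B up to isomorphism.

Answer: NOT A VALID PRODUCT — duplicate pair at indices 17,20

Work:
|A|·|B| = 4·6 = 24;  |P| = 24
Check the pairing map k ↦ (π_A(k), π_B(k)):
  0 : (0,0)
  1 : (1,0)
  2 : (2,0)
  3 : (3,0)
  4 : (0,1)
  5 : (1,1)
  6 : (2,1)
  7 : (3,1)
  8 : (0,2)
  9 : (1,2)
  10 : (2,2)
  11 : (3,2)
  12 : (0,3)
  13 : (1,3)
  14 : (2,3)
  15 : (3,3)
  16 : (0,4)
  17 : (1,4)
  18 : (2,4)
  19 : (3,4)
  20 : (1,4)  ✗ repeats pair of k=17
  21 : (1,5)
  22 : (2,5)
  23 : (3,5)
distinct pairs in image: 23 / 24 needed
  → (1,4) hit at k=17 and k=20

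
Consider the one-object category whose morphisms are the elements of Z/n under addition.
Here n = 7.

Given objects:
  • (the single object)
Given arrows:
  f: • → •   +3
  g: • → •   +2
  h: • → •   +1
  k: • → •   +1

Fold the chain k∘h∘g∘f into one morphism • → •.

Answer: +0

Work:
  0 +3≡3 +2≡5 +1≡6 +1≡0  (mod 7)
result: +0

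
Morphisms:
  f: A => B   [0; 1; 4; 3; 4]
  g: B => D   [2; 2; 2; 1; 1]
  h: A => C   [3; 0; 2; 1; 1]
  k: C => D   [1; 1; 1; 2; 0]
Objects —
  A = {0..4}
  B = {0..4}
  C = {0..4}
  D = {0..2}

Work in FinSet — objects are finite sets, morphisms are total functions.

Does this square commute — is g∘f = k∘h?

Answer: DOES NOT COMMUTE

Trace:
Path 1 = f;g:
  0 f=>0 g=>2
  1 f=>1 g=>2
  2 f=>4 g=>1
  3 f=>3 g=>1
  4 f=>4 g=>1
  composite₁ = [2; 2; 1; 1; 1]
Path 2 = h;k:
  0 h=>3 k=>2
  1 h=>0 k=>1
  2 h=>2 k=>1
  3 h=>1 k=>1
  4 h=>1 k=>1
  composite₂ = [2; 1; 1; 1; 1]
Equal? differ; not commutative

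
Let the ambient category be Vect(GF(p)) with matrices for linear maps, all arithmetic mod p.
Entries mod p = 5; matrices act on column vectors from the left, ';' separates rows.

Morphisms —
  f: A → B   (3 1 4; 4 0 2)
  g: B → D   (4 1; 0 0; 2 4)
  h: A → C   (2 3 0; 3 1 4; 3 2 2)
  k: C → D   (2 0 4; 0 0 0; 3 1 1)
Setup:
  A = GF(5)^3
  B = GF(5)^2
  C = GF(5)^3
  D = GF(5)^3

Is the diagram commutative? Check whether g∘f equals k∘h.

Path 1 = f;g:
  e0=[1,0,0] f→[3,4] g→[1,0,2]
  e1=[0,1,0] f→[1,0] g→[4,0,2]
  e2=[0,0,1] f→[4,2] g→[3,0,1]
  ⟦path⟧₁ = (1 4 3; 0 0 0; 2 2 1)
Path 2 = h;k:
  e0=[1,0,0] h→[2,3,3] k→[1,0,2]
  e1=[0,1,0] h→[3,1,2] k→[4,0,2]
  e2=[0,0,1] h→[0,4,2] k→[3,0,1]
  ⟦path⟧₂ = (1 4 3; 0 0 0; 2 2 1)
Equal? equal; square commutes

Answer: COMMUTES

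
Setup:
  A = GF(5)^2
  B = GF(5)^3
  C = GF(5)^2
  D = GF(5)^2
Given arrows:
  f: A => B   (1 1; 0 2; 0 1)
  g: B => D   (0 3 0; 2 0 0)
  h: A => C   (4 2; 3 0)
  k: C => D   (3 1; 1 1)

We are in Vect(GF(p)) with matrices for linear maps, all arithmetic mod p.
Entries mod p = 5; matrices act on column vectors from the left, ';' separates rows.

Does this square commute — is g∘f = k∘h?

Along f;g (path 1):
  e0=[1,0] f=>[1,0,0] g=>[0,2]
  e1=[0,1] f=>[1,2,1] g=>[1,2]
  composite₁ = (0 1; 2 2)
Along h;k (path 2):
  e0=[1,0] h=>[4,3] k=>[0,2]
  e1=[0,1] h=>[2,0] k=>[1,2]
  composite₂ = (0 1; 2 2)
Equal? same morphism ✓

Answer: COMMUTES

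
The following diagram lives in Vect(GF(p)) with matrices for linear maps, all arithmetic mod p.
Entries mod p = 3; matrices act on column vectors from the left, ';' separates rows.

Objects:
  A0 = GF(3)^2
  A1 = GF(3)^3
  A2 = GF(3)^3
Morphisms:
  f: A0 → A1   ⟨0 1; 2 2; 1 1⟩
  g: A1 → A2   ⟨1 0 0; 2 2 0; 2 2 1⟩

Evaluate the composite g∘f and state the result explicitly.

Answer: ⟨0 1; 1 0; 2 1⟩

Derivation:
  e0=(1,0) f→(0,2,1) g→(0,1,2)
  e1=(0,1) f→(1,2,1) g→(1,0,1)
⟦path⟧: ⟨0 1; 1 0; 2 1⟩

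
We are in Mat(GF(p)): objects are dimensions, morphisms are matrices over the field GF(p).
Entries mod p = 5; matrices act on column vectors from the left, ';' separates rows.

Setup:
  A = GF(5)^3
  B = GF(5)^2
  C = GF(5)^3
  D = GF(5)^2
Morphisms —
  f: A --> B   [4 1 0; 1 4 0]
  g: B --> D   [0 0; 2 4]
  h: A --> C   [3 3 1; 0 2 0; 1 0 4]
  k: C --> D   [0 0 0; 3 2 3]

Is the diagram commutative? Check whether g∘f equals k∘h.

Answer: COMMUTES

Derivation:
Along f;g (path 1):
  e0=(1,0,0) f-->(4,1) g-->(0,2)
  e1=(0,1,0) f-->(1,4) g-->(0,3)
  e2=(0,0,1) f-->(0,0) g-->(0,0)
  composite₁ = [0 0 0; 2 3 0]
Along h;k (path 2):
  e0=(1,0,0) h-->(3,0,1) k-->(0,2)
  e1=(0,1,0) h-->(3,2,0) k-->(0,3)
  e2=(0,0,1) h-->(1,0,4) k-->(0,0)
  composite₂ = [0 0 0; 2 3 0]
Equal? equal; square commutes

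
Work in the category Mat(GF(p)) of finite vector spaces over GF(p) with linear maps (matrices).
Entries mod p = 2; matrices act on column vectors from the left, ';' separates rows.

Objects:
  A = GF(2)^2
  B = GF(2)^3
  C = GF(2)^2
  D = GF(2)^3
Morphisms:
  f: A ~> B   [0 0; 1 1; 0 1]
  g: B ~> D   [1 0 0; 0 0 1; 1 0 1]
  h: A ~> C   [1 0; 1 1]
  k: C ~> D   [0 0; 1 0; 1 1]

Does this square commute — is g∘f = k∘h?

Answer: DOES NOT COMMUTE

Derivation:
1) trace f;g:
  e0=(1,0) f~>(0,1,0) g~>(0,0,0)
  e1=(0,1) f~>(0,1,1) g~>(0,1,1)
  ⟦path⟧₁ = [0 0; 0 1; 0 1]
2) trace h;k:
  e0=(1,0) h~>(1,1) k~>(0,1,0)
  e1=(0,1) h~>(0,1) k~>(0,0,1)
  ⟦path⟧₂ = [0 0; 1 0; 0 1]
Equal? distinct morphisms ✗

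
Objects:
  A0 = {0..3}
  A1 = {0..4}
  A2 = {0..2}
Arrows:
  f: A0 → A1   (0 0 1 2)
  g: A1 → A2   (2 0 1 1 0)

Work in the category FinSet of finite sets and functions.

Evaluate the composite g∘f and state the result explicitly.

  0 f→0 g→2
  1 f→0 g→2
  2 f→1 g→0
  3 f→2 g→1
⟦path⟧: (2 2 0 1)

Answer: (2 2 0 1)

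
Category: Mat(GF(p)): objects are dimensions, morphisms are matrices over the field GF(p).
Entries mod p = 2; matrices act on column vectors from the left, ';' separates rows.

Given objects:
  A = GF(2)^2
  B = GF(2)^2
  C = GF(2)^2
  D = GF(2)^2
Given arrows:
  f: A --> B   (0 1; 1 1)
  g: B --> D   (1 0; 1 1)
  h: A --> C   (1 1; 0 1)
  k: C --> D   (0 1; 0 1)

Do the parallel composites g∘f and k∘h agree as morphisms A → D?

Along f;g (path 1):
  e0=⟨1,0⟩ f-->⟨0,1⟩ g-->⟨0,1⟩
  e1=⟨0,1⟩ f-->⟨1,1⟩ g-->⟨1,0⟩
  ⟦path⟧₁ = (0 1; 1 0)
Along h;k (path 2):
  e0=⟨1,0⟩ h-->⟨1,0⟩ k-->⟨0,0⟩
  e1=⟨0,1⟩ h-->⟨1,1⟩ k-->⟨1,1⟩
  ⟦path⟧₂ = (0 1; 0 1)
Equal? NO — does not commute

Answer: DOES NOT COMMUTE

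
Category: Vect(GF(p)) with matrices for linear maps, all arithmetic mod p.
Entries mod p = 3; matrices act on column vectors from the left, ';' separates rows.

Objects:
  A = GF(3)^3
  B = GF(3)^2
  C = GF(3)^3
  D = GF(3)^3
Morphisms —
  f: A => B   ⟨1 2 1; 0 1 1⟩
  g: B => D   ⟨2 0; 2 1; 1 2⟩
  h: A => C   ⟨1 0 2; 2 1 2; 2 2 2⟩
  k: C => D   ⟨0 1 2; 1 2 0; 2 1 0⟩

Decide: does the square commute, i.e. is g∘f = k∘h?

Path 1 = f;g:
  e0=⟨1,0,0⟩ f=>⟨1,0⟩ g=>⟨2,2,1⟩
  e1=⟨0,1,0⟩ f=>⟨2,1⟩ g=>⟨1,2,1⟩
  e2=⟨0,0,1⟩ f=>⟨1,1⟩ g=>⟨2,0,0⟩
  composite₁ = ⟨2 1 2; 2 2 0; 1 1 0⟩
Path 2 = h;k:
  e0=⟨1,0,0⟩ h=>⟨1,2,2⟩ k=>⟨0,2,1⟩
  e1=⟨0,1,0⟩ h=>⟨0,1,2⟩ k=>⟨2,2,1⟩
  e2=⟨0,0,1⟩ h=>⟨2,2,2⟩ k=>⟨0,0,0⟩
  composite₂ = ⟨0 2 0; 2 2 0; 1 1 0⟩
Equal? differ; not commutative

Answer: DOES NOT COMMUTE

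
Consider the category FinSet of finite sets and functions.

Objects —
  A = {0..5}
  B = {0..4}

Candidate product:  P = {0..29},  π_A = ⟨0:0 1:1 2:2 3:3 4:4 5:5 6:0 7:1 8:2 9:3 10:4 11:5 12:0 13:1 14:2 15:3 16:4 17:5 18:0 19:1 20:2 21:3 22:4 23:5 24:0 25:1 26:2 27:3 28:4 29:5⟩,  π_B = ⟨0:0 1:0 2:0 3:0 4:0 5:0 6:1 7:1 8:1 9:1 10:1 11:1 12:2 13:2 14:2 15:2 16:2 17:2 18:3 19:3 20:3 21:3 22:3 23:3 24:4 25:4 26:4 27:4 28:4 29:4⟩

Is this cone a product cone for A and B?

Answer: VALID PRODUCT

Derivation:
|A|·|B| = 6·5 = 30;  |P| = 30
Check the pairing map k ↦ (π_A(k), π_B(k)):
  0 : (0,0)
  1 : (1,0)
  2 : (2,0)
  3 : (3,0)
  4 : (4,0)
  5 : (5,0)
  6 : (0,1)
  7 : (1,1)
  8 : (2,1)
  9 : (3,1)
  10 : (4,1)
  11 : (5,1)
  12 : (0,2)
  13 : (1,2)
  14 : (2,2)
  15 : (3,2)
  16 : (4,2)
  17 : (5,2)
  18 : (0,3)
  19 : (1,3)
  20 : (2,3)
  21 : (3,3)
  22 : (4,3)
  23 : (5,3)
  24 : (0,4)
  25 : (1,4)
  26 : (2,4)
  27 : (3,4)
  28 : (4,4)
  29 : (5,4)
distinct pairs in image: 30 / 30 needed
  → bijection onto A×B; projections well-typed.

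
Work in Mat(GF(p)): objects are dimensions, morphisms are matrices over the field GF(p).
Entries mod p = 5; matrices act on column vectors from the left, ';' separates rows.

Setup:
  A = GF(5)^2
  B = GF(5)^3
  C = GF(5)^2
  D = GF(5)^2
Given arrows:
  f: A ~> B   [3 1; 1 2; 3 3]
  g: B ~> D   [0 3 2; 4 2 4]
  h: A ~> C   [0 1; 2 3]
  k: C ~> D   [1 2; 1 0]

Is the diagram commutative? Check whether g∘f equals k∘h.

1) trace f;g:
  e0=(1,0) f~>(3,1,3) g~>(4,1)
  e1=(0,1) f~>(1,2,3) g~>(2,0)
  ⟦path⟧₁ = [4 2; 1 0]
2) trace h;k:
  e0=(1,0) h~>(0,2) k~>(4,0)
  e1=(0,1) h~>(1,3) k~>(2,1)
  ⟦path⟧₂ = [4 2; 0 1]
Equal? differ; not commutative

Answer: DOES NOT COMMUTE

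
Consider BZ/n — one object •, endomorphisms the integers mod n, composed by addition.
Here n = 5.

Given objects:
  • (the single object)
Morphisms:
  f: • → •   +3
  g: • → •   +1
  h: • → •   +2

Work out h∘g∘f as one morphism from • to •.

Answer: +1

Derivation:
  0 +3≡3 +1≡4 +2≡1  (mod 5)
result: +1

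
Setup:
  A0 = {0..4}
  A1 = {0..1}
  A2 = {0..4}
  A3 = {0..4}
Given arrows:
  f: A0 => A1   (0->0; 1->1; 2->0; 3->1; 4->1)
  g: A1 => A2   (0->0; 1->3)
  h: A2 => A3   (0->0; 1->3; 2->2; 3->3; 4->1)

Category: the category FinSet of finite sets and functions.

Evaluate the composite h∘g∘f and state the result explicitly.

Answer: (0->0; 1->3; 2->0; 3->3; 4->3)

Work:
  0 f=>0 g=>0 h=>0
  1 f=>1 g=>3 h=>3
  2 f=>0 g=>0 h=>0
  3 f=>1 g=>3 h=>3
  4 f=>1 g=>3 h=>3
composite: (0->0; 1->3; 2->0; 3->3; 4->3)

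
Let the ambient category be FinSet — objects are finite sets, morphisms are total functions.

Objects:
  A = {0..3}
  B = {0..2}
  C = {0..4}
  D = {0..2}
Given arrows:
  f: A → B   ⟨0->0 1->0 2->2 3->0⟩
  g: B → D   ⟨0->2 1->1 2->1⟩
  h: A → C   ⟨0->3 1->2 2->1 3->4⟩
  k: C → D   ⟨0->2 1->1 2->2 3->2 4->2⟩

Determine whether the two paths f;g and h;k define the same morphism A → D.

Answer: COMMUTES

Trace:
Along f;g (path 1):
  0 f→0 g→2
  1 f→0 g→2
  2 f→2 g→1
  3 f→0 g→2
  ⟦path⟧₁ = ⟨0->2 1->2 2->1 3->2⟩
Along h;k (path 2):
  0 h→3 k→2
  1 h→2 k→2
  2 h→1 k→1
  3 h→4 k→2
  ⟦path⟧₂ = ⟨0->2 1->2 2->1 3->2⟩
Equal? equal; square commutes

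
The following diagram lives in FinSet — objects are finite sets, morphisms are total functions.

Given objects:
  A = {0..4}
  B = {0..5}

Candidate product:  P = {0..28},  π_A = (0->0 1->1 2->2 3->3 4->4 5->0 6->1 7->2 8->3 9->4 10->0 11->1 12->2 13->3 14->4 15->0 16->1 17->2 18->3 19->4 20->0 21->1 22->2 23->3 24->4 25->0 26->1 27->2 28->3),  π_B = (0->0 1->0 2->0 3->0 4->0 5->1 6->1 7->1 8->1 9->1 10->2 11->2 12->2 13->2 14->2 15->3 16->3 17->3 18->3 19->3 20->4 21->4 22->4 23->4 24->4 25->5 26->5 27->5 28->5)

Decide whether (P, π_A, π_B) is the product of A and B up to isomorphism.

Answer: NOT A VALID PRODUCT — |P|=29 ≠ |A|·|B|=30

Trace:
|A|·|B| = 5·6 = 30;  |P| = 29
  → cardinalities differ; no bijection possible.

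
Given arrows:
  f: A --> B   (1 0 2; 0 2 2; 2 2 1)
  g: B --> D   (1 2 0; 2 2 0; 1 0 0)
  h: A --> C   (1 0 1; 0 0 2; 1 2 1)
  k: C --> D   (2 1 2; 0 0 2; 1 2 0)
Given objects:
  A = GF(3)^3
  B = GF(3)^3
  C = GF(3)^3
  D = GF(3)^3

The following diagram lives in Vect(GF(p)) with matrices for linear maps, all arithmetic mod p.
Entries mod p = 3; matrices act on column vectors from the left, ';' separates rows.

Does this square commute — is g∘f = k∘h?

Answer: COMMUTES

Work:
Along f;g (path 1):
  e0=(1,0,0) f-->(1,0,2) g-->(1,2,1)
  e1=(0,1,0) f-->(0,2,2) g-->(1,1,0)
  e2=(0,0,1) f-->(2,2,1) g-->(0,2,2)
  result₁ = (1 1 0; 2 1 2; 1 0 2)
Along h;k (path 2):
  e0=(1,0,0) h-->(1,0,1) k-->(1,2,1)
  e1=(0,1,0) h-->(0,0,2) k-->(1,1,0)
  e2=(0,0,1) h-->(1,2,1) k-->(0,2,2)
  result₂ = (1 1 0; 2 1 2; 1 0 2)
Equal? YES — commutes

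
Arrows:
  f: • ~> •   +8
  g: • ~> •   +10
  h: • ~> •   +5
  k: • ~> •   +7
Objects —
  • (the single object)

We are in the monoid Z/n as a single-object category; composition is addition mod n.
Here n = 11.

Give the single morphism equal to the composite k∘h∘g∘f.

  0 +8≡8 +10≡7 +5≡1 +7≡8  (mod 11)
⟦path⟧: +8

Answer: +8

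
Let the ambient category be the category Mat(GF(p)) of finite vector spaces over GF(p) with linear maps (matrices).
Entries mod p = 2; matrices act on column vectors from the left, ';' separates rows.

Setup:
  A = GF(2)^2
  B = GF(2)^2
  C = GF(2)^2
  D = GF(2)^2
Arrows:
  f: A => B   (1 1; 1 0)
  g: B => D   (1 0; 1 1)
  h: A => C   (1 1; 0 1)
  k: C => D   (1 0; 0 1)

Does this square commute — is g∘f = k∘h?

Answer: COMMUTES

Trace:
Path 1 = f;g:
  e0=⟨1,0⟩ f=>⟨1,1⟩ g=>⟨1,0⟩
  e1=⟨0,1⟩ f=>⟨1,0⟩ g=>⟨1,1⟩
  result₁ = (1 1; 0 1)
Path 2 = h;k:
  e0=⟨1,0⟩ h=>⟨1,0⟩ k=>⟨1,0⟩
  e1=⟨0,1⟩ h=>⟨1,1⟩ k=>⟨1,1⟩
  result₂ = (1 1; 0 1)
Equal? same morphism ✓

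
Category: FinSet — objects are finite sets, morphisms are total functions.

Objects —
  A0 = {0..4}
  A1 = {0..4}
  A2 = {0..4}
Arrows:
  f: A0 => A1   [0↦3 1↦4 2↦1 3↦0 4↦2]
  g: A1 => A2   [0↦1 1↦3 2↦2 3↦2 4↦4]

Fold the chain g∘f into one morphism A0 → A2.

  0 f=>3 g=>2
  1 f=>4 g=>4
  2 f=>1 g=>3
  3 f=>0 g=>1
  4 f=>2 g=>2
⟦path⟧: [0↦2 1↦4 2↦3 3↦1 4↦2]

Answer: [0↦2 1↦4 2↦3 3↦1 4↦2]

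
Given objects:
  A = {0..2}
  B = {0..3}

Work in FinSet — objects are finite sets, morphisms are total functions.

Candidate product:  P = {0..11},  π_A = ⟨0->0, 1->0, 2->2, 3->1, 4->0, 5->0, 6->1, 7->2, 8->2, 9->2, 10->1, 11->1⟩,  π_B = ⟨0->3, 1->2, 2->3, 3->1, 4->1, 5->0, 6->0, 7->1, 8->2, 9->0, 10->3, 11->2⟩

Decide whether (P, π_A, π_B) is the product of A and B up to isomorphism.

|A|·|B| = 3·4 = 12;  |P| = 12
Check the pairing map k ↦ (π_A(k), π_B(k)):
  0 -> (0,3)
  1 -> (0,2)
  2 -> (2,3)
  3 -> (1,1)
  4 -> (0,1)
  5 -> (0,0)
  6 -> (1,0)
  7 -> (2,1)
  8 -> (2,2)
  9 -> (2,0)
  10 -> (1,3)
  11 -> (1,2)
distinct pairs in image: 12 / 12 needed
  → bijection onto A×B; projections well-typed.

Answer: VALID PRODUCT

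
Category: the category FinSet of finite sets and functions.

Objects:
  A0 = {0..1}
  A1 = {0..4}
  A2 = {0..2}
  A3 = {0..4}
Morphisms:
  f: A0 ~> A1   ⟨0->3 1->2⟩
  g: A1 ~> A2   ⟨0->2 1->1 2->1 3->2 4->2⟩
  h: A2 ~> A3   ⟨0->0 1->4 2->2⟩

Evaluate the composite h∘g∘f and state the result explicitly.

Answer: ⟨0->2 1->4⟩

Work:
  0 f~>3 g~>2 h~>2
  1 f~>2 g~>1 h~>4
⟦path⟧: ⟨0->2 1->4⟩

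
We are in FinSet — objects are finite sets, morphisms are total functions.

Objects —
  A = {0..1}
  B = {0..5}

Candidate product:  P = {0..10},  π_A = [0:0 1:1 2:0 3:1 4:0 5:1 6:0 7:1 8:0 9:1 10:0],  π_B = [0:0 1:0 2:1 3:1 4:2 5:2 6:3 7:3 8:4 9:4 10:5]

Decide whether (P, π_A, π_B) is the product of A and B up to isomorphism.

Answer: NOT A VALID PRODUCT — |P|=11 ≠ |A|·|B|=12

Derivation:
|A|·|B| = 2·6 = 12;  |P| = 11
  → cardinalities differ; no bijection possible.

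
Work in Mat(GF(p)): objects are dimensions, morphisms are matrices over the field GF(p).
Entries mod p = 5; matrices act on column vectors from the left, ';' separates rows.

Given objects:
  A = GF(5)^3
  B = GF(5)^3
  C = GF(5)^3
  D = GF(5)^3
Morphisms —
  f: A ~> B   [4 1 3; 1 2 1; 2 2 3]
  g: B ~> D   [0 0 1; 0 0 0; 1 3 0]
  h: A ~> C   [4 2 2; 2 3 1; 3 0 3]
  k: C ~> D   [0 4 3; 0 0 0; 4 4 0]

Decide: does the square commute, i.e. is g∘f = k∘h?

Answer: DOES NOT COMMUTE

Work:
Path 1 = f;g:
  e0=(1,0,0) f~>(4,1,2) g~>(2,0,2)
  e1=(0,1,0) f~>(1,2,2) g~>(2,0,2)
  e2=(0,0,1) f~>(3,1,3) g~>(3,0,1)
  result₁ = [2 2 3; 0 0 0; 2 2 1]
Path 2 = h;k:
  e0=(1,0,0) h~>(4,2,3) k~>(2,0,4)
  e1=(0,1,0) h~>(2,3,0) k~>(2,0,0)
  e2=(0,0,1) h~>(2,1,3) k~>(3,0,2)
  result₂ = [2 2 3; 0 0 0; 4 0 2]
Equal? NO — does not commute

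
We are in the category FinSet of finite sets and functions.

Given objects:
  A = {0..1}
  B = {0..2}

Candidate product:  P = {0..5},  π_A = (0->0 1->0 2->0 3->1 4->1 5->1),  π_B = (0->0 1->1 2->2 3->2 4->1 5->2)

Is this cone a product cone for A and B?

|A|·|B| = 2·3 = 6;  |P| = 6
Check the pairing map k ↦ (π_A(k), π_B(k)):
  0 -> (0,0)
  1 -> (0,1)
  2 -> (0,2)
  3 -> (1,2)
  4 -> (1,1)
  5 -> (1,2)  ✗ repeats pair of k=3
distinct pairs in image: 5 / 6 needed
  → (1,2) hit at k=3 and k=5

Answer: NOT A VALID PRODUCT — duplicate pair at indices 5,3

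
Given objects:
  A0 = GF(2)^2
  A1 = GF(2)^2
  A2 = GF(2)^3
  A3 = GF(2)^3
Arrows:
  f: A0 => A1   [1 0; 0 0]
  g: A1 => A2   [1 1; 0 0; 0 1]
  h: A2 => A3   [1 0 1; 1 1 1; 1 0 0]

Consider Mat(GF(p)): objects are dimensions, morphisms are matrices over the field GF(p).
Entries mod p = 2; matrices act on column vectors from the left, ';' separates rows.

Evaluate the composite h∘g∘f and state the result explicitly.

  e0=[1,0] f=>[1,0] g=>[1,0,0] h=>[1,1,1]
  e1=[0,1] f=>[0,0] g=>[0,0,0] h=>[0,0,0]
composite: [1 0; 1 0; 1 0]

Answer: [1 0; 1 0; 1 0]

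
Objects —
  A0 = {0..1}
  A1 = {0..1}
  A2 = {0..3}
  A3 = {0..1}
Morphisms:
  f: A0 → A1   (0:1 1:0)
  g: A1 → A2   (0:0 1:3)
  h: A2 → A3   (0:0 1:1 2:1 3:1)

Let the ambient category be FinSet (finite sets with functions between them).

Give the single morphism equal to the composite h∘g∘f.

  0 f→1 g→3 h→1
  1 f→0 g→0 h→0
⟦path⟧: (0:1 1:0)

Answer: (0:1 1:0)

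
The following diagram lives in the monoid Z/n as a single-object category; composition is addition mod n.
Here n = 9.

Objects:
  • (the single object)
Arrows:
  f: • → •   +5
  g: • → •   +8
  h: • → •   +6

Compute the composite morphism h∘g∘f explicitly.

  0 +5≡5 +8≡4 +6≡1  (mod 9)
result: +1

Answer: +1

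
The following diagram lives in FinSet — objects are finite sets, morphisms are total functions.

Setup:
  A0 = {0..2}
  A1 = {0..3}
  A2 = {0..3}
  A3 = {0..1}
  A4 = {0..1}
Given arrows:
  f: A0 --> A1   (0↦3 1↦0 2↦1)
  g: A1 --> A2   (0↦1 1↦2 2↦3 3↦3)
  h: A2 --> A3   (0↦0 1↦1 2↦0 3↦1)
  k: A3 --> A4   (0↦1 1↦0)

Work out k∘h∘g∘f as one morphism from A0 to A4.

  0 f-->3 g-->3 h-->1 k-->0
  1 f-->0 g-->1 h-->1 k-->0
  2 f-->1 g-->2 h-->0 k-->1
composite: (0↦0 1↦0 2↦1)

Answer: (0↦0 1↦0 2↦1)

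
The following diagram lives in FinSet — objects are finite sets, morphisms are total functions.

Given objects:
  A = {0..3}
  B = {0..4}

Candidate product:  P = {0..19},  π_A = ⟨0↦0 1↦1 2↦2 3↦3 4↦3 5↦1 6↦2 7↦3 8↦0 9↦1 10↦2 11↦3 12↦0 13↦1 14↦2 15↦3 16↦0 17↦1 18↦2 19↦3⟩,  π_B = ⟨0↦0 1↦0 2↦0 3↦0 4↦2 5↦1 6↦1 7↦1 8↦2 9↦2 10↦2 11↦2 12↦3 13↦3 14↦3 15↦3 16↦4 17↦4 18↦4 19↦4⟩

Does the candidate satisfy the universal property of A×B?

Answer: NOT A VALID PRODUCT — duplicate pair at indices 11,4

Derivation:
|A|·|B| = 4·5 = 20;  |P| = 20
Check the pairing map k ↦ (π_A(k), π_B(k)):
  0 ↦ (0,0)
  1 ↦ (1,0)
  2 ↦ (2,0)
  3 ↦ (3,0)
  4 ↦ (3,2)
  5 ↦ (1,1)
  6 ↦ (2,1)
  7 ↦ (3,1)
  8 ↦ (0,2)
  9 ↦ (1,2)
  10 ↦ (2,2)
  11 ↦ (3,2)  ✗ repeats pair of k=4
  12 ↦ (0,3)
  13 ↦ (1,3)
  14 ↦ (2,3)
  15 ↦ (3,3)
  16 ↦ (0,4)
  17 ↦ (1,4)
  18 ↦ (2,4)
  19 ↦ (3,4)
distinct pairs in image: 19 / 20 needed
  → (3,2) hit at k=4 and k=11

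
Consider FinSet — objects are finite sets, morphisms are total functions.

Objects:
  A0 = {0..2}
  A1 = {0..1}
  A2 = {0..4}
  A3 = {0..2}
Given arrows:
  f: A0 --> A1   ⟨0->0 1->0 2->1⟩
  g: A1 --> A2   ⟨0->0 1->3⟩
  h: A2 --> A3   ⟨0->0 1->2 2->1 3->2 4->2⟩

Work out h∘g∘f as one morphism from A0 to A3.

  0 f-->0 g-->0 h-->0
  1 f-->0 g-->0 h-->0
  2 f-->1 g-->3 h-->2
⟦path⟧: ⟨0->0 1->0 2->2⟩

Answer: ⟨0->0 1->0 2->2⟩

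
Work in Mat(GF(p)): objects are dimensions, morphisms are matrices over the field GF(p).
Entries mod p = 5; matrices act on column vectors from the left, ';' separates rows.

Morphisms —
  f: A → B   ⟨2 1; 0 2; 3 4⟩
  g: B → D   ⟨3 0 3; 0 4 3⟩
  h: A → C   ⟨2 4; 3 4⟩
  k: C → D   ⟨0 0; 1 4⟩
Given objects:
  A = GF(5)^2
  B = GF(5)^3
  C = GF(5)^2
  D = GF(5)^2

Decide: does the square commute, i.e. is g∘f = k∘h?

Along f;g (path 1):
  e0=(1,0) f→(2,0,3) g→(0,4)
  e1=(0,1) f→(1,2,4) g→(0,0)
  result₁ = ⟨0 0; 4 0⟩
Along h;k (path 2):
  e0=(1,0) h→(2,3) k→(0,4)
  e1=(0,1) h→(4,4) k→(0,0)
  result₂ = ⟨0 0; 4 0⟩
Equal? YES — commutes

Answer: COMMUTES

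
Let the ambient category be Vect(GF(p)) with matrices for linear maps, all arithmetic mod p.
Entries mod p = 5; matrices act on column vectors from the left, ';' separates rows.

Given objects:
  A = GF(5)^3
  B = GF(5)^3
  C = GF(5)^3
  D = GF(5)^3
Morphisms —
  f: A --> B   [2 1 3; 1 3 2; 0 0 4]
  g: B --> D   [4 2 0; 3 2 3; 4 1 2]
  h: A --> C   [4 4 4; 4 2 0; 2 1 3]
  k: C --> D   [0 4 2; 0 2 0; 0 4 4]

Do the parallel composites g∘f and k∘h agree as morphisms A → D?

1) trace f;g:
  e0=(1,0,0) f-->(2,1,0) g-->(0,3,4)
  e1=(0,1,0) f-->(1,3,0) g-->(0,4,2)
  e2=(0,0,1) f-->(3,2,4) g-->(1,0,2)
  ⟦path⟧₁ = [0 0 1; 3 4 0; 4 2 2]
2) trace h;k:
  e0=(1,0,0) h-->(4,4,2) k-->(0,3,4)
  e1=(0,1,0) h-->(4,2,1) k-->(0,4,2)
  e2=(0,0,1) h-->(4,0,3) k-->(1,0,2)
  ⟦path⟧₂ = [0 0 1; 3 4 0; 4 2 2]
Equal? equal; square commutes

Answer: COMMUTES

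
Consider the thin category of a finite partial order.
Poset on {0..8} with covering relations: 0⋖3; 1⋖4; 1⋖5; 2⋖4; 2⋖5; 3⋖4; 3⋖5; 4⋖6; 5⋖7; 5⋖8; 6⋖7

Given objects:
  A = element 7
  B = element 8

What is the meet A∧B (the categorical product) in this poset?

Common predecessors of 7,8: {0,1,2,3,5}
  0 <= 5
  1 <= 5
  2 <= 5
  3 <= 5
  5 <= 5
glb = 5

Answer: A∧B = 5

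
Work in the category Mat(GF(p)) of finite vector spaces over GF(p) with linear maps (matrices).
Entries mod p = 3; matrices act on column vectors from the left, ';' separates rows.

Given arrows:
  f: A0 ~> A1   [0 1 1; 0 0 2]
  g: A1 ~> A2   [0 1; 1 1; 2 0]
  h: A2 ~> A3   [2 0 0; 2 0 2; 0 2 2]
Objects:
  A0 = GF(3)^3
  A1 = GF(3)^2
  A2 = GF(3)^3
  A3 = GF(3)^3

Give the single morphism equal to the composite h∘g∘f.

  e0=(1,0,0) f~>(0,0) g~>(0,0,0) h~>(0,0,0)
  e1=(0,1,0) f~>(1,0) g~>(0,1,2) h~>(0,1,0)
  e2=(0,0,1) f~>(1,2) g~>(2,0,2) h~>(1,2,1)
result: [0 0 1; 0 1 2; 0 0 1]

Answer: [0 0 1; 0 1 2; 0 0 1]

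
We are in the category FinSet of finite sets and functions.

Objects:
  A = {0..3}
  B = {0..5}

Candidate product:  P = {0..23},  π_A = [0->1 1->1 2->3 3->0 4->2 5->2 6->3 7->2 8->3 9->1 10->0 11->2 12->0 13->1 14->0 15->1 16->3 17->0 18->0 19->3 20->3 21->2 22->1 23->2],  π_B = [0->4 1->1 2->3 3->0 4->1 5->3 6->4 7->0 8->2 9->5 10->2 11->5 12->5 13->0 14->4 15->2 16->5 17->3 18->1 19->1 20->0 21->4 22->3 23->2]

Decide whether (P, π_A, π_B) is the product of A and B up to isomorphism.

Answer: VALID PRODUCT

Trace:
|A|·|B| = 4·6 = 24;  |P| = 24
Check the pairing map k ↦ (π_A(k), π_B(k)):
  0 -> (1,4)
  1 -> (1,1)
  2 -> (3,3)
  3 -> (0,0)
  4 -> (2,1)
  5 -> (2,3)
  6 -> (3,4)
  7 -> (2,0)
  8 -> (3,2)
  9 -> (1,5)
  10 -> (0,2)
  11 -> (2,5)
  12 -> (0,5)
  13 -> (1,0)
  14 -> (0,4)
  15 -> (1,2)
  16 -> (3,5)
  17 -> (0,3)
  18 -> (0,1)
  19 -> (3,1)
  20 -> (3,0)
  21 -> (2,4)
  22 -> (1,3)
  23 -> (2,2)
distinct pairs in image: 24 / 24 needed
  → bijection onto A×B; projections well-typed.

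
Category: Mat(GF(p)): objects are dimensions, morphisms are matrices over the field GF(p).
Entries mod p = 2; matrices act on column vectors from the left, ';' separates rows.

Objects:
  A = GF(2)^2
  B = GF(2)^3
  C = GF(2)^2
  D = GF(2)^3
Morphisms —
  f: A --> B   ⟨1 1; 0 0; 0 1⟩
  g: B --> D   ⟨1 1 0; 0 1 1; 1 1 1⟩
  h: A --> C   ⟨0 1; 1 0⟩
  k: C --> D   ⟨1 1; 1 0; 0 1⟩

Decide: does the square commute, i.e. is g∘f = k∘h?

1) trace f;g:
  e0=⟨1,0⟩ f-->⟨1,0,0⟩ g-->⟨1,0,1⟩
  e1=⟨0,1⟩ f-->⟨1,0,1⟩ g-->⟨1,1,0⟩
  composite₁ = ⟨1 1; 0 1; 1 0⟩
2) trace h;k:
  e0=⟨1,0⟩ h-->⟨0,1⟩ k-->⟨1,0,1⟩
  e1=⟨0,1⟩ h-->⟨1,0⟩ k-->⟨1,1,0⟩
  composite₂ = ⟨1 1; 0 1; 1 0⟩
Equal? YES — commutes

Answer: COMMUTES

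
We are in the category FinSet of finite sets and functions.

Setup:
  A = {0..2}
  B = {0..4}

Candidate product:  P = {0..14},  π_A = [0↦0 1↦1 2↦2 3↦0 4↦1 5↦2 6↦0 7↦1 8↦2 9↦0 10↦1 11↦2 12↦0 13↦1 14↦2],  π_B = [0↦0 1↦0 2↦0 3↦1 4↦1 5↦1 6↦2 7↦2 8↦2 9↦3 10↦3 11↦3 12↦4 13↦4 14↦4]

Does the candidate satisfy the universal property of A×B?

Answer: VALID PRODUCT

Work:
|A|·|B| = 3·5 = 15;  |P| = 15
Check the pairing map k ↦ (π_A(k), π_B(k)):
  0 ↦ (0,0)
  1 ↦ (1,0)
  2 ↦ (2,0)
  3 ↦ (0,1)
  4 ↦ (1,1)
  5 ↦ (2,1)
  6 ↦ (0,2)
  7 ↦ (1,2)
  8 ↦ (2,2)
  9 ↦ (0,3)
  10 ↦ (1,3)
  11 ↦ (2,3)
  12 ↦ (0,4)
  13 ↦ (1,4)
  14 ↦ (2,4)
distinct pairs in image: 15 / 15 needed
  → bijection onto A×B; projections well-typed.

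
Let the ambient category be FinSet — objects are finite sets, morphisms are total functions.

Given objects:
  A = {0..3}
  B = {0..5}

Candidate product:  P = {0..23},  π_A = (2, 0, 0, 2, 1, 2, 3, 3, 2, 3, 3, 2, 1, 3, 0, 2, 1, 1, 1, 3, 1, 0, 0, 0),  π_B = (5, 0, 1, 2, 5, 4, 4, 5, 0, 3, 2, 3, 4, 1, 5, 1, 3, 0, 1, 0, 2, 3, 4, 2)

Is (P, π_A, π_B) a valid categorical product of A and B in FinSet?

|A|·|B| = 4·6 = 24;  |P| = 24
Check the pairing map k ↦ (π_A(k), π_B(k)):
  0 : (2,5)
  1 : (0,0)
  2 : (0,1)
  3 : (2,2)
  4 : (1,5)
  5 : (2,4)
  6 : (3,4)
  7 : (3,5)
  8 : (2,0)
  9 : (3,3)
  10 : (3,2)
  11 : (2,3)
  12 : (1,4)
  13 : (3,1)
  14 : (0,5)
  15 : (2,1)
  16 : (1,3)
  17 : (1,0)
  18 : (1,1)
  19 : (3,0)
  20 : (1,2)
  21 : (0,3)
  22 : (0,4)
  23 : (0,2)
distinct pairs in image: 24 / 24 needed
  → bijection onto A×B; projections well-typed.

Answer: VALID PRODUCT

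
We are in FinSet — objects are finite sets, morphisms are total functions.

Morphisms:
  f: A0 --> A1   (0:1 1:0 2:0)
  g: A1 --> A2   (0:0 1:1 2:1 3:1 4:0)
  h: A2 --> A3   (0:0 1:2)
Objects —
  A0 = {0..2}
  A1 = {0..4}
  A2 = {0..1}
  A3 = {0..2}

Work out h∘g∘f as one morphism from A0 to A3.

  0 f-->1 g-->1 h-->2
  1 f-->0 g-->0 h-->0
  2 f-->0 g-->0 h-->0
result: (0:2 1:0 2:0)

Answer: (0:2 1:0 2:0)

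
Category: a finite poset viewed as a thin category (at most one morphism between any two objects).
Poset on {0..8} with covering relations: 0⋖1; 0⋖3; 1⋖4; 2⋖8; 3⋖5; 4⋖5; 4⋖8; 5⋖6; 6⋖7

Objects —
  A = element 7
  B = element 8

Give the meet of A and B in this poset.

Answer: A∧B = 4

Trace:
Common predecessors of 7,8: {0,1,4}
  0 ⊑ 4
  1 ⊑ 4
  4 ⊑ 4
glb = 4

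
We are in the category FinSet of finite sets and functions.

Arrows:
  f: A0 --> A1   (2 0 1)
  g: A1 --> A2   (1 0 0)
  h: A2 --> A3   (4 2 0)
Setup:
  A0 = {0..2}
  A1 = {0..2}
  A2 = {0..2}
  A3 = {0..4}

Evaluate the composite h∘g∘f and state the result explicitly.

  0 f-->2 g-->0 h-->4
  1 f-->0 g-->1 h-->2
  2 f-->1 g-->0 h-->4
composite: (4 2 4)

Answer: (4 2 4)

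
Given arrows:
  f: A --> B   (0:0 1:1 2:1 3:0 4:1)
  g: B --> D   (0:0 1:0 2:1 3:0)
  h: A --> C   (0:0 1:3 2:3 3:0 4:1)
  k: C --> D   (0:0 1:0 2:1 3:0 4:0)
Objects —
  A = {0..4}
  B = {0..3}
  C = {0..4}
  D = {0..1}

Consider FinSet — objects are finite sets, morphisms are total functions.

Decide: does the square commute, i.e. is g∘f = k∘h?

Along f;g (path 1):
  0 f-->0 g-->0
  1 f-->1 g-->0
  2 f-->1 g-->0
  3 f-->0 g-->0
  4 f-->1 g-->0
  result₁ = (0:0 1:0 2:0 3:0 4:0)
Along h;k (path 2):
  0 h-->0 k-->0
  1 h-->3 k-->0
  2 h-->3 k-->0
  3 h-->0 k-->0
  4 h-->1 k-->0
  result₂ = (0:0 1:0 2:0 3:0 4:0)
Equal? YES — commutes

Answer: COMMUTES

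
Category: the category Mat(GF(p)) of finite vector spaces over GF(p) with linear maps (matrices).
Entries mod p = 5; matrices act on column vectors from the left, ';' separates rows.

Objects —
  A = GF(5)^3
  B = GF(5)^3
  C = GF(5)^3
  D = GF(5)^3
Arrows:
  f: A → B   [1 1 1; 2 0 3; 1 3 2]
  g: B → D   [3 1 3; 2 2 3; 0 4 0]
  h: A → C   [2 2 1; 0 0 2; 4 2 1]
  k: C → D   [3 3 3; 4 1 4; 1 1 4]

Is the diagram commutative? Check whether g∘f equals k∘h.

Answer: DOES NOT COMMUTE

Derivation:
1) trace f;g:
  e0=(1,0,0) f→(1,2,1) g→(3,4,3)
  e1=(0,1,0) f→(1,0,3) g→(2,1,0)
  e2=(0,0,1) f→(1,3,2) g→(2,4,2)
  ⟦path⟧₁ = [3 2 2; 4 1 4; 3 0 2]
2) trace h;k:
  e0=(1,0,0) h→(2,0,4) k→(3,4,3)
  e1=(0,1,0) h→(2,0,2) k→(2,1,0)
  e2=(0,0,1) h→(1,2,1) k→(2,0,2)
  ⟦path⟧₂ = [3 2 2; 4 1 0; 3 0 2]
Equal? differ; not commutative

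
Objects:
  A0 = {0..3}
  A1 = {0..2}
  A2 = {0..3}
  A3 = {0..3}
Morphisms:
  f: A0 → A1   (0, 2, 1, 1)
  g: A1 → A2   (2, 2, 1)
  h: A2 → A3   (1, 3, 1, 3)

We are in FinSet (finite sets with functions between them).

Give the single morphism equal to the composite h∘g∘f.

Answer: (1, 3, 1, 1)

Derivation:
  0 f→0 g→2 h→1
  1 f→2 g→1 h→3
  2 f→1 g→2 h→1
  3 f→1 g→2 h→1
result: (1, 3, 1, 1)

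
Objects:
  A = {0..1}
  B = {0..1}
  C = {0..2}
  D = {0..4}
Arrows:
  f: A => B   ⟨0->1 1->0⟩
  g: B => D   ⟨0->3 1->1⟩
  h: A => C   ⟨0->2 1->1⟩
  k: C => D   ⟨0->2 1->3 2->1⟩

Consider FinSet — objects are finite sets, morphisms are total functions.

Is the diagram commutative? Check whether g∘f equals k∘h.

Answer: COMMUTES

Work:
Path 1 = f;g:
  0 f=>1 g=>1
  1 f=>0 g=>3
  result₁ = ⟨0->1 1->3⟩
Path 2 = h;k:
  0 h=>2 k=>1
  1 h=>1 k=>3
  result₂ = ⟨0->1 1->3⟩
Equal? same morphism ✓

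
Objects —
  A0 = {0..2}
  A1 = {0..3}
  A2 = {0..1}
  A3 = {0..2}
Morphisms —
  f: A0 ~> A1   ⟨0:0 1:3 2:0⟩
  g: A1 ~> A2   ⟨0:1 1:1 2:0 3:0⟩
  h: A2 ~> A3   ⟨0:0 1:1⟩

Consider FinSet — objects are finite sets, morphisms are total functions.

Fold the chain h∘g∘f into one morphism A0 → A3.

Answer: ⟨0:1 1:0 2:1⟩

Work:
  0 f~>0 g~>1 h~>1
  1 f~>3 g~>0 h~>0
  2 f~>0 g~>1 h~>1
result: ⟨0:1 1:0 2:1⟩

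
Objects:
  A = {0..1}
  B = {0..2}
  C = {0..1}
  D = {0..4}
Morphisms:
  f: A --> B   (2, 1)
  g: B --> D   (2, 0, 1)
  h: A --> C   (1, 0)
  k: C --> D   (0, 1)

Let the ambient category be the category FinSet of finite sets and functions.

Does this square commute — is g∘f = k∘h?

Answer: COMMUTES

Trace:
1) trace f;g:
  0 f-->2 g-->1
  1 f-->1 g-->0
  ⟦path⟧₁ = (1, 0)
2) trace h;k:
  0 h-->1 k-->1
  1 h-->0 k-->0
  ⟦path⟧₂ = (1, 0)
Equal? equal; square commutes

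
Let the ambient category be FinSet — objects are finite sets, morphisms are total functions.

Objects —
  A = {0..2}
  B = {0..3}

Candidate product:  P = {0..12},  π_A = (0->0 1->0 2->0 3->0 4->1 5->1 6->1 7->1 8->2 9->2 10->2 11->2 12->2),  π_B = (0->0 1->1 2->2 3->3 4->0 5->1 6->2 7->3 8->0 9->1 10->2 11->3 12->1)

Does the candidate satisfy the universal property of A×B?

Answer: NOT A VALID PRODUCT — |P|=13 ≠ |A|·|B|=12

Work:
|A|·|B| = 3·4 = 12;  |P| = 13
  → cardinalities differ; no bijection possible.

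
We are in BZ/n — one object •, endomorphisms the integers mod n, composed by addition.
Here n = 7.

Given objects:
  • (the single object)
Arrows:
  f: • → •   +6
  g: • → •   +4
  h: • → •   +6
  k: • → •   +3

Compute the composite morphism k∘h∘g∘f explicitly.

  0 +6≡6 +4≡3 +6≡2 +3≡5  (mod 7)
result: +5

Answer: +5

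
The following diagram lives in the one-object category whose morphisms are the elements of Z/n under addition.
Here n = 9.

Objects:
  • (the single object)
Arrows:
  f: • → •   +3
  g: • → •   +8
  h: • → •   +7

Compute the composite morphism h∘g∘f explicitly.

  0 +3≡3 +8≡2 +7≡0  (mod 9)
result: +0

Answer: +0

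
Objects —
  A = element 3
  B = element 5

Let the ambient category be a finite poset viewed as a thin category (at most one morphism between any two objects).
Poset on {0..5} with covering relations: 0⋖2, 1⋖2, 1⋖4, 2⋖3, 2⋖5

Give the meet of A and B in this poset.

Lower bounds of A=3 and B=5: {0,1,2}
  0 ⊑ 2
  1 ⊑ 2
  2 ⊑ 2
glb = 2

Answer: A∧B = 2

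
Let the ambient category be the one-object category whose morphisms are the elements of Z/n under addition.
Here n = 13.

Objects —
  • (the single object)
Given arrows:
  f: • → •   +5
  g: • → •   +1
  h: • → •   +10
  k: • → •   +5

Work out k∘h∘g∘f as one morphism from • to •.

  0 +5≡5 +1≡6 +10≡3 +5≡8  (mod 13)
⟦path⟧: +8

Answer: +8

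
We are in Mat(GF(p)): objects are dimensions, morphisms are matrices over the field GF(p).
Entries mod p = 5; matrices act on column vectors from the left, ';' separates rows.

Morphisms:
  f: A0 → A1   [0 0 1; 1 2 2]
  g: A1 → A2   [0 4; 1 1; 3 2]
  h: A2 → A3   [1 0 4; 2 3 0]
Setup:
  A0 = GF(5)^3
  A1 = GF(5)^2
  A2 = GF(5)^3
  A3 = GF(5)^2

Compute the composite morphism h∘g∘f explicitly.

  e0=[1,0,0] f→[0,1] g→[4,1,2] h→[2,1]
  e1=[0,1,0] f→[0,2] g→[3,2,4] h→[4,2]
  e2=[0,0,1] f→[1,2] g→[3,3,2] h→[1,0]
⟦path⟧: [2 4 1; 1 2 0]

Answer: [2 4 1; 1 2 0]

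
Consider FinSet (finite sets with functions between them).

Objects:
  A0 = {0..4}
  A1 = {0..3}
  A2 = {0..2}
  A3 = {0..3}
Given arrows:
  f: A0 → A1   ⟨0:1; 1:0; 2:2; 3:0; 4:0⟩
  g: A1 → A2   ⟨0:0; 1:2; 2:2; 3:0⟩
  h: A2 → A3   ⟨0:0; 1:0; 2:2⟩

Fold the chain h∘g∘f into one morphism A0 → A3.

  0 f→1 g→2 h→2
  1 f→0 g→0 h→0
  2 f→2 g→2 h→2
  3 f→0 g→0 h→0
  4 f→0 g→0 h→0
⟦path⟧: ⟨0:2; 1:0; 2:2; 3:0; 4:0⟩

Answer: ⟨0:2; 1:0; 2:2; 3:0; 4:0⟩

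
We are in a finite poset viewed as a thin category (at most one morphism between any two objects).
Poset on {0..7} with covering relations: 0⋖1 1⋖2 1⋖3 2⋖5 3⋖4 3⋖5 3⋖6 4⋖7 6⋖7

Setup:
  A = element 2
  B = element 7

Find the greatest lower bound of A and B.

Answer: A∧B = 1

Derivation:
{x : x≤A ∧ x≤B} = {0,1}  (A=2, B=7)
  0 ≤ 1
  1 ≤ 1
glb = 1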